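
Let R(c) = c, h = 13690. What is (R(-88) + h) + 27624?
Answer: 41226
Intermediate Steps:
(R(-88) + h) + 27624 = (-88 + 13690) + 27624 = 13602 + 27624 = 41226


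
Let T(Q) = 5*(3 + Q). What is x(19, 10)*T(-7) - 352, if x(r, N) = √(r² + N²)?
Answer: -352 - 20*√461 ≈ -781.42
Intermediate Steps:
T(Q) = 15 + 5*Q
x(r, N) = √(N² + r²)
x(19, 10)*T(-7) - 352 = √(10² + 19²)*(15 + 5*(-7)) - 352 = √(100 + 361)*(15 - 35) - 352 = √461*(-20) - 352 = -20*√461 - 352 = -352 - 20*√461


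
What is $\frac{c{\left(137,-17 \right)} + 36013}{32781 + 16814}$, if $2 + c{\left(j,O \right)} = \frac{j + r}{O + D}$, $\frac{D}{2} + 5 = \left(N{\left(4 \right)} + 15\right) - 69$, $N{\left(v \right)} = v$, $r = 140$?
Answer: $\frac{914624}{1259713} \approx 0.72606$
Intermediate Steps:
$D = -110$ ($D = -10 + 2 \left(\left(4 + 15\right) - 69\right) = -10 + 2 \left(19 - 69\right) = -10 + 2 \left(-50\right) = -10 - 100 = -110$)
$c{\left(j,O \right)} = -2 + \frac{140 + j}{-110 + O}$ ($c{\left(j,O \right)} = -2 + \frac{j + 140}{O - 110} = -2 + \frac{140 + j}{-110 + O}$)
$\frac{c{\left(137,-17 \right)} + 36013}{32781 + 16814} = \frac{\frac{360 + 137 - -34}{-110 - 17} + 36013}{32781 + 16814} = \frac{\frac{360 + 137 + 34}{-127} + 36013}{49595} = \left(\left(- \frac{1}{127}\right) 531 + 36013\right) \frac{1}{49595} = \left(- \frac{531}{127} + 36013\right) \frac{1}{49595} = \frac{4573120}{127} \cdot \frac{1}{49595} = \frac{914624}{1259713}$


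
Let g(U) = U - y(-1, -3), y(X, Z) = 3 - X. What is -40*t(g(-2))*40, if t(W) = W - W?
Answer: 0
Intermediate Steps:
g(U) = -4 + U (g(U) = U - (3 - 1*(-1)) = U - (3 + 1) = U - 1*4 = U - 4 = -4 + U)
t(W) = 0
-40*t(g(-2))*40 = -40*0*40 = 0*40 = 0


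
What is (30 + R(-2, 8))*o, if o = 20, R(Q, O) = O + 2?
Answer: 800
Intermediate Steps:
R(Q, O) = 2 + O
(30 + R(-2, 8))*o = (30 + (2 + 8))*20 = (30 + 10)*20 = 40*20 = 800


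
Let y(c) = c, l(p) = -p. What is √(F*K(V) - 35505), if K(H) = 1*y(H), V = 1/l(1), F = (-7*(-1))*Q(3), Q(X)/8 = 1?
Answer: I*√35561 ≈ 188.58*I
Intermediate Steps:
Q(X) = 8 (Q(X) = 8*1 = 8)
F = 56 (F = -7*(-1)*8 = 7*8 = 56)
V = -1 (V = 1/(-1*1) = 1/(-1) = -1)
K(H) = H (K(H) = 1*H = H)
√(F*K(V) - 35505) = √(56*(-1) - 35505) = √(-56 - 35505) = √(-35561) = I*√35561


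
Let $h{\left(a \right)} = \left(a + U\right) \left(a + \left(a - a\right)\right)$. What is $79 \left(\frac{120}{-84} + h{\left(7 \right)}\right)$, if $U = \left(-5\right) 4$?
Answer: $- \frac{51113}{7} \approx -7301.9$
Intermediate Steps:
$U = -20$
$h{\left(a \right)} = a \left(-20 + a\right)$ ($h{\left(a \right)} = \left(a - 20\right) \left(a + \left(a - a\right)\right) = \left(-20 + a\right) \left(a + 0\right) = \left(-20 + a\right) a = a \left(-20 + a\right)$)
$79 \left(\frac{120}{-84} + h{\left(7 \right)}\right) = 79 \left(\frac{120}{-84} + 7 \left(-20 + 7\right)\right) = 79 \left(120 \left(- \frac{1}{84}\right) + 7 \left(-13\right)\right) = 79 \left(- \frac{10}{7} - 91\right) = 79 \left(- \frac{647}{7}\right) = - \frac{51113}{7}$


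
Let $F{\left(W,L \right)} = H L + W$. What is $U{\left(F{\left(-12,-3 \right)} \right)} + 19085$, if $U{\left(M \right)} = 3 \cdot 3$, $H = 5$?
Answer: $19094$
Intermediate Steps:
$F{\left(W,L \right)} = W + 5 L$ ($F{\left(W,L \right)} = 5 L + W = W + 5 L$)
$U{\left(M \right)} = 9$
$U{\left(F{\left(-12,-3 \right)} \right)} + 19085 = 9 + 19085 = 19094$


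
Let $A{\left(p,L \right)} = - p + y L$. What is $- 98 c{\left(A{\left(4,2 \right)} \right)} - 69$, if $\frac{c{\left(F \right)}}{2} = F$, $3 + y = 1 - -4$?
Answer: $-69$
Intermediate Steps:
$y = 2$ ($y = -3 + \left(1 - -4\right) = -3 + \left(1 + 4\right) = -3 + 5 = 2$)
$A{\left(p,L \right)} = - p + 2 L$
$c{\left(F \right)} = 2 F$
$- 98 c{\left(A{\left(4,2 \right)} \right)} - 69 = - 98 \cdot 2 \left(\left(-1\right) 4 + 2 \cdot 2\right) - 69 = - 98 \cdot 2 \left(-4 + 4\right) - 69 = - 98 \cdot 2 \cdot 0 - 69 = \left(-98\right) 0 - 69 = 0 - 69 = -69$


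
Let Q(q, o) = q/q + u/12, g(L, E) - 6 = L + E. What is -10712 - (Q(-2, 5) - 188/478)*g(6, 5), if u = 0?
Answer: -2562633/239 ≈ -10722.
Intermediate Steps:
g(L, E) = 6 + E + L (g(L, E) = 6 + (L + E) = 6 + (E + L) = 6 + E + L)
Q(q, o) = 1 (Q(q, o) = q/q + 0/12 = 1 + 0*(1/12) = 1 + 0 = 1)
-10712 - (Q(-2, 5) - 188/478)*g(6, 5) = -10712 - (1 - 188/478)*(6 + 5 + 6) = -10712 - (1 - 188/478)*17 = -10712 - (1 - 1*94/239)*17 = -10712 - (1 - 94/239)*17 = -10712 - 145*17/239 = -10712 - 1*2465/239 = -10712 - 2465/239 = -2562633/239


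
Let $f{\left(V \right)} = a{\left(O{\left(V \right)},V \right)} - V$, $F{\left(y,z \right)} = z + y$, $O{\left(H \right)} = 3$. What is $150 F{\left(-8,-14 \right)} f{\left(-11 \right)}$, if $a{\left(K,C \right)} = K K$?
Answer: $-66000$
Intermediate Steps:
$a{\left(K,C \right)} = K^{2}$
$F{\left(y,z \right)} = y + z$
$f{\left(V \right)} = 9 - V$ ($f{\left(V \right)} = 3^{2} - V = 9 - V$)
$150 F{\left(-8,-14 \right)} f{\left(-11 \right)} = 150 \left(-8 - 14\right) \left(9 - -11\right) = 150 \left(-22\right) \left(9 + 11\right) = \left(-3300\right) 20 = -66000$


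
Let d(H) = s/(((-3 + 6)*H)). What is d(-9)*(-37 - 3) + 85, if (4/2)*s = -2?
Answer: 2255/27 ≈ 83.519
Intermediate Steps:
s = -1 (s = (1/2)*(-2) = -1)
d(H) = -1/(3*H) (d(H) = -1/((-3 + 6)*H) = -1/(3*H))
d(-9)*(-37 - 3) + 85 = (-1/3/(-9))*(-37 - 3) + 85 = -1/3*(-1/9)*(-40) + 85 = (1/27)*(-40) + 85 = -40/27 + 85 = 2255/27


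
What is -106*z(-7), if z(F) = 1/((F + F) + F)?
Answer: 106/21 ≈ 5.0476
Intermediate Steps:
z(F) = 1/(3*F) (z(F) = 1/(2*F + F) = 1/(3*F))
-106*z(-7) = -106/(3*(-7)) = -106*(-1)/(3*7) = -106*(-1/21) = 106/21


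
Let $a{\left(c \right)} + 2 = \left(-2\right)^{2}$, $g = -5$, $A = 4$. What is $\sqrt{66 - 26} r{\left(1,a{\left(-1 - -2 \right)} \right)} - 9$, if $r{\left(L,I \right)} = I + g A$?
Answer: $-9 - 36 \sqrt{10} \approx -122.84$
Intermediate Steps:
$a{\left(c \right)} = 2$ ($a{\left(c \right)} = -2 + \left(-2\right)^{2} = -2 + 4 = 2$)
$r{\left(L,I \right)} = -20 + I$ ($r{\left(L,I \right)} = I - 20 = -20 + I$)
$\sqrt{66 - 26} r{\left(1,a{\left(-1 - -2 \right)} \right)} - 9 = \sqrt{66 - 26} \left(-20 + 2\right) - 9 = \sqrt{40} \left(-18\right) - 9 = 2 \sqrt{10} \left(-18\right) - 9 = - 36 \sqrt{10} - 9 = -9 - 36 \sqrt{10}$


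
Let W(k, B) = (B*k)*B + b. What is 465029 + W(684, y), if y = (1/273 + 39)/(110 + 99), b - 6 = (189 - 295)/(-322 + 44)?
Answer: 10170901043546/21870121 ≈ 4.6506e+5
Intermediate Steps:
b = 887/139 (b = 6 + (189 - 295)/(-322 + 44) = 6 - 106/(-278) = 6 - 106*(-1/278) = 6 + 53/139 = 887/139 ≈ 6.3813)
y = 968/5187 (y = (1/273 + 39)/209 = (10648/273)*(1/209) = 968/5187 ≈ 0.18662)
W(k, B) = 887/139 + k*B**2 (W(k, B) = (B*k)*B + 887/139 = k*B**2 + 887/139 = 887/139 + k*B**2)
465029 + W(684, y) = 465029 + (887/139 + 684*(968/5187)**2) = 465029 + (887/139 + 684*(937024/26904969)) = 465029 + (887/139 + 3748096/157339) = 465029 + 660545037/21870121 = 10170901043546/21870121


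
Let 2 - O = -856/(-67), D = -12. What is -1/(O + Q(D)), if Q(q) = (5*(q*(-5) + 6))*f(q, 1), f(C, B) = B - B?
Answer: 67/722 ≈ 0.092798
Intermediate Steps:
f(C, B) = 0
O = -722/67 (O = 2 - (-856)/(-67) = 2 - (-856)*(-1)/67 = 2 - 1*856/67 = 2 - 856/67 = -722/67 ≈ -10.776)
Q(q) = 0 (Q(q) = (5*(q*(-5) + 6))*0 = (5*(-5*q + 6))*0 = (5*(6 - 5*q))*0 = (30 - 25*q)*0 = 0)
-1/(O + Q(D)) = -1/(-722/67 + 0) = -1/(-722/67) = -1*(-67/722) = 67/722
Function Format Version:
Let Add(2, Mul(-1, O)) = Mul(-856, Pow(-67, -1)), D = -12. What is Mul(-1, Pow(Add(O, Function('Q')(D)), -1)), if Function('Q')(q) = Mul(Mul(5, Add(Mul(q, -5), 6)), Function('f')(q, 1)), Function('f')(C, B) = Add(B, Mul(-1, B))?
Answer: Rational(67, 722) ≈ 0.092798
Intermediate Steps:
Function('f')(C, B) = 0
O = Rational(-722, 67) (O = Add(2, Mul(-1, Mul(-856, Pow(-67, -1)))) = Add(2, Mul(-1, Mul(-856, Rational(-1, 67)))) = Add(2, Mul(-1, Rational(856, 67))) = Add(2, Rational(-856, 67)) = Rational(-722, 67) ≈ -10.776)
Function('Q')(q) = 0 (Function('Q')(q) = Mul(Mul(5, Add(Mul(q, -5), 6)), 0) = Mul(Mul(5, Add(Mul(-5, q), 6)), 0) = Mul(Mul(5, Add(6, Mul(-5, q))), 0) = Mul(Add(30, Mul(-25, q)), 0) = 0)
Mul(-1, Pow(Add(O, Function('Q')(D)), -1)) = Mul(-1, Pow(Add(Rational(-722, 67), 0), -1)) = Mul(-1, Pow(Rational(-722, 67), -1)) = Mul(-1, Rational(-67, 722)) = Rational(67, 722)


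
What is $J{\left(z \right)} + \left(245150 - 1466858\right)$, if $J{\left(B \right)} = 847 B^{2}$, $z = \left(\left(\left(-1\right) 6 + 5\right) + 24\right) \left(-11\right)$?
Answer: $52993915$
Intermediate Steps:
$z = -253$ ($z = \left(\left(-6 + 5\right) + 24\right) \left(-11\right) = \left(-1 + 24\right) \left(-11\right) = 23 \left(-11\right) = -253$)
$J{\left(z \right)} + \left(245150 - 1466858\right) = 847 \left(-253\right)^{2} + \left(245150 - 1466858\right) = 847 \cdot 64009 - 1221708 = 54215623 - 1221708 = 52993915$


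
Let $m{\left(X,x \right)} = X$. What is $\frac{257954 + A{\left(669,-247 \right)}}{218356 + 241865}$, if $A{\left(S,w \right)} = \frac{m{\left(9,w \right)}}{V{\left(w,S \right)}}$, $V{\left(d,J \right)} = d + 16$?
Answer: $\frac{19862455}{35437017} \approx 0.5605$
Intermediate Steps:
$V{\left(d,J \right)} = 16 + d$
$A{\left(S,w \right)} = \frac{9}{16 + w}$
$\frac{257954 + A{\left(669,-247 \right)}}{218356 + 241865} = \frac{257954 + \frac{9}{16 - 247}}{218356 + 241865} = \frac{257954 + \frac{9}{-231}}{460221} = \left(257954 + 9 \left(- \frac{1}{231}\right)\right) \frac{1}{460221} = \left(257954 - \frac{3}{77}\right) \frac{1}{460221} = \frac{19862455}{77} \cdot \frac{1}{460221} = \frac{19862455}{35437017}$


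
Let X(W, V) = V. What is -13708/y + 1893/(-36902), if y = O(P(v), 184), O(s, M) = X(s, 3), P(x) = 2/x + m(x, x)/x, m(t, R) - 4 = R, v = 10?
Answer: -505858295/110706 ≈ -4569.4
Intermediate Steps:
m(t, R) = 4 + R
P(x) = 2/x + (4 + x)/x
O(s, M) = 3
y = 3
-13708/y + 1893/(-36902) = -13708/3 + 1893/(-36902) = -13708*⅓ + 1893*(-1/36902) = -13708/3 - 1893/36902 = -505858295/110706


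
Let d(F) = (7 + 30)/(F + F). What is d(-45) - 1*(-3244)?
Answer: 291923/90 ≈ 3243.6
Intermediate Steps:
d(F) = 37/(2*F) (d(F) = 37/((2*F)) = 37*(1/(2*F)) = 37/(2*F))
d(-45) - 1*(-3244) = (37/2)/(-45) - 1*(-3244) = (37/2)*(-1/45) + 3244 = -37/90 + 3244 = 291923/90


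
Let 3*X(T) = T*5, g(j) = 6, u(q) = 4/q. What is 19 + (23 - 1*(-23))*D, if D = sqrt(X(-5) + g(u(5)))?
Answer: 19 + 46*I*sqrt(21)/3 ≈ 19.0 + 70.266*I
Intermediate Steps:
X(T) = 5*T/3 (X(T) = (T*5)/3 = (5*T)/3 = 5*T/3)
D = I*sqrt(21)/3 (D = sqrt((5/3)*(-5) + 6) = sqrt(-25/3 + 6) = sqrt(-7/3) = I*sqrt(21)/3 ≈ 1.5275*I)
19 + (23 - 1*(-23))*D = 19 + (23 - 1*(-23))*(I*sqrt(21)/3) = 19 + (23 + 23)*(I*sqrt(21)/3) = 19 + 46*(I*sqrt(21)/3) = 19 + 46*I*sqrt(21)/3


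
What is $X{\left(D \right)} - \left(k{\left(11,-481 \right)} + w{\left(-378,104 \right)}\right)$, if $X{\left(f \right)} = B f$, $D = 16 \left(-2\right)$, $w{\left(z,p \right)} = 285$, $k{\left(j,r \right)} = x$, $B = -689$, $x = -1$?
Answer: $21764$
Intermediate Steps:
$k{\left(j,r \right)} = -1$
$D = -32$
$X{\left(f \right)} = - 689 f$
$X{\left(D \right)} - \left(k{\left(11,-481 \right)} + w{\left(-378,104 \right)}\right) = \left(-689\right) \left(-32\right) - \left(-1 + 285\right) = 22048 - 284 = 21764$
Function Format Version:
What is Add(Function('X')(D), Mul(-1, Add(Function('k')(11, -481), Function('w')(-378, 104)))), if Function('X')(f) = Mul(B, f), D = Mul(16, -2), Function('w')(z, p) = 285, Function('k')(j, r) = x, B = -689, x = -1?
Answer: 21764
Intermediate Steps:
Function('k')(j, r) = -1
D = -32
Function('X')(f) = Mul(-689, f)
Add(Function('X')(D), Mul(-1, Add(Function('k')(11, -481), Function('w')(-378, 104)))) = Add(Mul(-689, -32), Mul(-1, Add(-1, 285))) = Add(22048, Mul(-1, 284)) = Add(22048, -284) = 21764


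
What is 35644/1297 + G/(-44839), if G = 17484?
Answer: 1575564568/58156183 ≈ 27.092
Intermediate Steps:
35644/1297 + G/(-44839) = 35644/1297 + 17484/(-44839) = 35644*(1/1297) + 17484*(-1/44839) = 35644/1297 - 17484/44839 = 1575564568/58156183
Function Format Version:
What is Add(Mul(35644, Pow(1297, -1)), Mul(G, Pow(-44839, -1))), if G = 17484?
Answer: Rational(1575564568, 58156183) ≈ 27.092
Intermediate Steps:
Add(Mul(35644, Pow(1297, -1)), Mul(G, Pow(-44839, -1))) = Add(Mul(35644, Pow(1297, -1)), Mul(17484, Pow(-44839, -1))) = Add(Mul(35644, Rational(1, 1297)), Mul(17484, Rational(-1, 44839))) = Add(Rational(35644, 1297), Rational(-17484, 44839)) = Rational(1575564568, 58156183)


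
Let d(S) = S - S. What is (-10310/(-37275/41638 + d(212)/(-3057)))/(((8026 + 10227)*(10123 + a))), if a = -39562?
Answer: -85857556/4005944749485 ≈ -2.1433e-5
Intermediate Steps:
d(S) = 0
(-10310/(-37275/41638 + d(212)/(-3057)))/(((8026 + 10227)*(10123 + a))) = (-10310/(-37275/41638 + 0/(-3057)))/(((8026 + 10227)*(10123 - 39562))) = (-10310/(-37275*1/41638 + 0*(-1/3057)))/((18253*(-29439))) = -10310/(-37275/41638 + 0)/(-537350067) = -10310/(-37275/41638)*(-1/537350067) = -10310*(-41638/37275)*(-1/537350067) = (85857556/7455)*(-1/537350067) = -85857556/4005944749485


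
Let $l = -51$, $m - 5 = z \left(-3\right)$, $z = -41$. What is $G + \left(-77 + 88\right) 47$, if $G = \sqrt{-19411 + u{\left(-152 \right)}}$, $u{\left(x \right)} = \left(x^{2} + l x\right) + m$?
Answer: $517 + \sqrt{11573} \approx 624.58$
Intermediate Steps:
$m = 128$ ($m = 5 - -123 = 5 + 123 = 128$)
$u{\left(x \right)} = 128 + x^{2} - 51 x$ ($u{\left(x \right)} = \left(x^{2} - 51 x\right) + 128 = 128 + x^{2} - 51 x$)
$G = \sqrt{11573}$ ($G = \sqrt{-19411 + \left(128 + \left(-152\right)^{2} - -7752\right)} = \sqrt{-19411 + \left(128 + 23104 + 7752\right)} = \sqrt{-19411 + 30984} = \sqrt{11573} \approx 107.58$)
$G + \left(-77 + 88\right) 47 = \sqrt{11573} + \left(-77 + 88\right) 47 = \sqrt{11573} + 11 \cdot 47 = \sqrt{11573} + 517 = 517 + \sqrt{11573}$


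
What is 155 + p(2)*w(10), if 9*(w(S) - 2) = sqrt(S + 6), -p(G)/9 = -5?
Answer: 265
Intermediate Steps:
p(G) = 45 (p(G) = -9*(-5) = 45)
w(S) = 2 + sqrt(6 + S)/9 (w(S) = 2 + sqrt(S + 6)/9 = 2 + sqrt(6 + S)/9)
155 + p(2)*w(10) = 155 + 45*(2 + sqrt(6 + 10)/9) = 155 + 45*(2 + sqrt(16)/9) = 155 + 45*(2 + (1/9)*4) = 155 + 45*(2 + 4/9) = 155 + 45*(22/9) = 155 + 110 = 265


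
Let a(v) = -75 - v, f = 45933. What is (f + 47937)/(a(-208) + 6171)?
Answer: 46935/3152 ≈ 14.891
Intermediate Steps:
(f + 47937)/(a(-208) + 6171) = (45933 + 47937)/((-75 - 1*(-208)) + 6171) = 93870/((-75 + 208) + 6171) = 93870/(133 + 6171) = 93870/6304 = 93870*(1/6304) = 46935/3152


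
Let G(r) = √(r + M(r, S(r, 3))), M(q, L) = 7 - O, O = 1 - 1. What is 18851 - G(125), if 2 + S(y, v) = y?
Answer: 18851 - 2*√33 ≈ 18840.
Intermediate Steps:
O = 0
S(y, v) = -2 + y
M(q, L) = 7 (M(q, L) = 7 - 1*0 = 7 + 0 = 7)
G(r) = √(7 + r) (G(r) = √(r + 7) = √(7 + r))
18851 - G(125) = 18851 - √(7 + 125) = 18851 - √132 = 18851 - 2*√33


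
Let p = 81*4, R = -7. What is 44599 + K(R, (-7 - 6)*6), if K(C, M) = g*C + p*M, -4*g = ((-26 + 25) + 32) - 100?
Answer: 76825/4 ≈ 19206.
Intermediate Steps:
p = 324
g = 69/4 (g = -(((-26 + 25) + 32) - 100)/4 = -((-1 + 32) - 100)/4 = -(31 - 100)/4 = -¼*(-69) = 69/4 ≈ 17.250)
K(C, M) = 324*M + 69*C/4 (K(C, M) = 69*C/4 + 324*M = 324*M + 69*C/4)
44599 + K(R, (-7 - 6)*6) = 44599 + (324*((-7 - 6)*6) + (69/4)*(-7)) = 44599 + (324*(-13*6) - 483/4) = 44599 + (324*(-78) - 483/4) = 44599 + (-25272 - 483/4) = 44599 - 101571/4 = 76825/4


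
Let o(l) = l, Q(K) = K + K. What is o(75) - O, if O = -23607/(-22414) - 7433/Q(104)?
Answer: 255675703/2331056 ≈ 109.68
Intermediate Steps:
Q(K) = 2*K
O = -80846503/2331056 (O = -23607/(-22414) - 7433/(2*104) = -23607*(-1/22414) - 7433/208 = 23607/22414 - 7433*1/208 = 23607/22414 - 7433/208 = -80846503/2331056 ≈ -34.682)
o(75) - O = 75 - 1*(-80846503/2331056) = 75 + 80846503/2331056 = 255675703/2331056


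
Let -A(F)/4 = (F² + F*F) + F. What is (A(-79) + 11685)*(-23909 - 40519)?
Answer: 2443560756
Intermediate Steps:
A(F) = -8*F² - 4*F (A(F) = -4*((F² + F*F) + F) = -4*((F² + F²) + F) = -4*(2*F² + F) = -4*(F + 2*F²) = -8*F² - 4*F)
(A(-79) + 11685)*(-23909 - 40519) = (-4*(-79)*(1 + 2*(-79)) + 11685)*(-23909 - 40519) = (-4*(-79)*(1 - 158) + 11685)*(-64428) = (-4*(-79)*(-157) + 11685)*(-64428) = (-49612 + 11685)*(-64428) = -37927*(-64428) = 2443560756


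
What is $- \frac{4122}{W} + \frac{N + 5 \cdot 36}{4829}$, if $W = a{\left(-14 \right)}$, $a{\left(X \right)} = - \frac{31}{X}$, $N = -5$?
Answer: $- \frac{278666507}{149699} \approx -1861.5$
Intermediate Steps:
$W = \frac{31}{14}$ ($W = - \frac{31}{-14} = \left(-31\right) \left(- \frac{1}{14}\right) = \frac{31}{14} \approx 2.2143$)
$- \frac{4122}{W} + \frac{N + 5 \cdot 36}{4829} = - \frac{4122}{\frac{31}{14}} + \frac{-5 + 5 \cdot 36}{4829} = \left(-4122\right) \frac{14}{31} + \left(-5 + 180\right) \frac{1}{4829} = - \frac{57708}{31} + 175 \cdot \frac{1}{4829} = - \frac{57708}{31} + \frac{175}{4829} = - \frac{278666507}{149699}$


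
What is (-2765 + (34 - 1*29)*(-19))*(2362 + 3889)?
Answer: -17877860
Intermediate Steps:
(-2765 + (34 - 1*29)*(-19))*(2362 + 3889) = (-2765 + (34 - 29)*(-19))*6251 = (-2765 + 5*(-19))*6251 = (-2765 - 95)*6251 = -2860*6251 = -17877860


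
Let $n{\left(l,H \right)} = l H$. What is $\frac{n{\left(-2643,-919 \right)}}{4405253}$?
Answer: $\frac{2428917}{4405253} \approx 0.55137$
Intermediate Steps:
$n{\left(l,H \right)} = H l$
$\frac{n{\left(-2643,-919 \right)}}{4405253} = \frac{\left(-919\right) \left(-2643\right)}{4405253} = 2428917 \cdot \frac{1}{4405253} = \frac{2428917}{4405253}$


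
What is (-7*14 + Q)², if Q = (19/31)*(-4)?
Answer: 9696996/961 ≈ 10091.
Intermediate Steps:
Q = -76/31 (Q = (19*(1/31))*(-4) = (19/31)*(-4) = -76/31 ≈ -2.4516)
(-7*14 + Q)² = (-7*14 - 76/31)² = (-98 - 76/31)² = (-3114/31)² = 9696996/961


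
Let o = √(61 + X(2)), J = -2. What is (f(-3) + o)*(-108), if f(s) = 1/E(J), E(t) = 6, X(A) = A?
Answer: -18 - 324*√7 ≈ -875.22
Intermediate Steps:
f(s) = ⅙ (f(s) = 1/6 = ⅙)
o = 3*√7 (o = √(61 + 2) = √63 = 3*√7 ≈ 7.9373)
(f(-3) + o)*(-108) = (⅙ + 3*√7)*(-108) = -18 - 324*√7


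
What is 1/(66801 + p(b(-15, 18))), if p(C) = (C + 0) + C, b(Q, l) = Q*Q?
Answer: 1/67251 ≈ 1.4870e-5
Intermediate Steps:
b(Q, l) = Q²
p(C) = 2*C (p(C) = C + C = 2*C)
1/(66801 + p(b(-15, 18))) = 1/(66801 + 2*(-15)²) = 1/(66801 + 2*225) = 1/(66801 + 450) = 1/67251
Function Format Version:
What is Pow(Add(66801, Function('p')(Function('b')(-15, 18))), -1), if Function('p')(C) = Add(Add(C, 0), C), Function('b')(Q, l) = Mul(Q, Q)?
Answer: Rational(1, 67251) ≈ 1.4870e-5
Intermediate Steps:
Function('b')(Q, l) = Pow(Q, 2)
Function('p')(C) = Mul(2, C) (Function('p')(C) = Add(C, C) = Mul(2, C))
Pow(Add(66801, Function('p')(Function('b')(-15, 18))), -1) = Pow(Add(66801, Mul(2, Pow(-15, 2))), -1) = Pow(Add(66801, Mul(2, 225)), -1) = Pow(Add(66801, 450), -1) = Pow(67251, -1) = Rational(1, 67251)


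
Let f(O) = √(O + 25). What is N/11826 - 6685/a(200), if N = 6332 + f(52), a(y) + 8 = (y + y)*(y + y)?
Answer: 66715181/135147528 + √77/11826 ≈ 0.49439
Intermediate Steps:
f(O) = √(25 + O)
a(y) = -8 + 4*y² (a(y) = -8 + (y + y)*(y + y) = -8 + (2*y)*(2*y) = -8 + 4*y²)
N = 6332 + √77 (N = 6332 + √(25 + 52) = 6332 + √77 ≈ 6340.8)
N/11826 - 6685/a(200) = (6332 + √77)/11826 - 6685/(-8 + 4*200²) = (6332 + √77)*(1/11826) - 6685/(-8 + 4*40000) = (3166/5913 + √77/11826) - 6685/(-8 + 160000) = (3166/5913 + √77/11826) - 6685/159992 = (3166/5913 + √77/11826) - 6685*1/159992 = (3166/5913 + √77/11826) - 955/22856 = 66715181/135147528 + √77/11826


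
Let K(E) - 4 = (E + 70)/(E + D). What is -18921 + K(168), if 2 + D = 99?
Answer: -5012767/265 ≈ -18916.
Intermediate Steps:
D = 97 (D = -2 + 99 = 97)
K(E) = 4 + (70 + E)/(97 + E) (K(E) = 4 + (E + 70)/(E + 97) = 4 + (70 + E)/(97 + E))
-18921 + K(168) = -18921 + (458 + 5*168)/(97 + 168) = -18921 + (458 + 840)/265 = -18921 + (1/265)*1298 = -18921 + 1298/265 = -5012767/265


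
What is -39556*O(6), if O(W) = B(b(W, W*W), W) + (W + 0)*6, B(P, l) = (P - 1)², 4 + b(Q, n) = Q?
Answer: -1463572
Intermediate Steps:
b(Q, n) = -4 + Q
B(P, l) = (-1 + P)²
O(W) = (-5 + W)² + 6*W (O(W) = (-1 + (-4 + W))² + (W + 0)*6 = (-5 + W)² + W*6 = (-5 + W)² + 6*W)
-39556*O(6) = -39556*((-5 + 6)² + 6*6) = -39556*(1² + 36) = -39556*(1 + 36) = -39556*37 = -1463572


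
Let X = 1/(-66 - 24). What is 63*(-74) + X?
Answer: -419581/90 ≈ -4662.0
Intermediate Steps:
X = -1/90 (X = 1/(-90) = -1/90 ≈ -0.011111)
63*(-74) + X = 63*(-74) - 1/90 = -4662 - 1/90 = -419581/90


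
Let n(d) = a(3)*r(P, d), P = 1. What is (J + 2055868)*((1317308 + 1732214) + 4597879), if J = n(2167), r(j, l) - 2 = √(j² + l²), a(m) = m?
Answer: 15722092883474 + 22942203*√4695890 ≈ 1.5772e+13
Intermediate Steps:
r(j, l) = 2 + √(j² + l²)
n(d) = 6 + 3*√(1 + d²) (n(d) = 3*(2 + √(1² + d²)) = 3*(2 + √(1 + d²)) = 6 + 3*√(1 + d²))
J = 6 + 3*√4695890 (J = 6 + 3*√(1 + 2167²) = 6 + 3*√(1 + 4695889) = 6 + 3*√4695890 ≈ 6507.0)
(J + 2055868)*((1317308 + 1732214) + 4597879) = ((6 + 3*√4695890) + 2055868)*((1317308 + 1732214) + 4597879) = (2055874 + 3*√4695890)*(3049522 + 4597879) = (2055874 + 3*√4695890)*7647401 = 15722092883474 + 22942203*√4695890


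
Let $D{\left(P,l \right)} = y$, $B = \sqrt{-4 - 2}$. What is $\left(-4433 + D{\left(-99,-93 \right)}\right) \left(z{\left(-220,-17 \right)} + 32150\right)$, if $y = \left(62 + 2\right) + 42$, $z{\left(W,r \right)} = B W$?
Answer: $-139113050 + 951940 i \sqrt{6} \approx -1.3911 \cdot 10^{8} + 2.3318 \cdot 10^{6} i$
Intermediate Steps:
$B = i \sqrt{6}$ ($B = \sqrt{-6} = i \sqrt{6} \approx 2.4495 i$)
$z{\left(W,r \right)} = i W \sqrt{6}$ ($z{\left(W,r \right)} = i \sqrt{6} W = i W \sqrt{6}$)
$y = 106$ ($y = 64 + 42 = 106$)
$D{\left(P,l \right)} = 106$
$\left(-4433 + D{\left(-99,-93 \right)}\right) \left(z{\left(-220,-17 \right)} + 32150\right) = \left(-4433 + 106\right) \left(i \left(-220\right) \sqrt{6} + 32150\right) = - 4327 \left(- 220 i \sqrt{6} + 32150\right) = - 4327 \left(32150 - 220 i \sqrt{6}\right) = -139113050 + 951940 i \sqrt{6}$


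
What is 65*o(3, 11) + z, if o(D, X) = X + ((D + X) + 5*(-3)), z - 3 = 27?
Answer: 680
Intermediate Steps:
z = 30 (z = 3 + 27 = 30)
o(D, X) = -15 + D + 2*X (o(D, X) = X + ((D + X) - 15) = X + (-15 + D + X) = -15 + D + 2*X)
65*o(3, 11) + z = 65*(-15 + 3 + 2*11) + 30 = 65*(-15 + 3 + 22) + 30 = 65*10 + 30 = 650 + 30 = 680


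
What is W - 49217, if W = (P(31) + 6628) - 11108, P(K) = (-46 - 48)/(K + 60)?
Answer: -4886521/91 ≈ -53698.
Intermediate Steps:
P(K) = -94/(60 + K)
W = -407774/91 (W = (-94/(60 + 31) + 6628) - 11108 = (-94/91 + 6628) - 11108 = 603054/91 - 11108 = -407774/91 ≈ -4481.0)
W - 49217 = -407774/91 - 49217 = -4886521/91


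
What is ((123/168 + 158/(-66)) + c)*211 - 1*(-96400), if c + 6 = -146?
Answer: 118230163/1848 ≈ 63977.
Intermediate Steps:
c = -152 (c = -6 - 146 = -152)
((123/168 + 158/(-66)) + c)*211 - 1*(-96400) = ((123/168 + 158/(-66)) - 152)*211 - 1*(-96400) = ((123*(1/168) + 158*(-1/66)) - 152)*211 + 96400 = ((41/56 - 79/33) - 152)*211 + 96400 = (-3071/1848 - 152)*211 + 96400 = -283967/1848*211 + 96400 = -59917037/1848 + 96400 = 118230163/1848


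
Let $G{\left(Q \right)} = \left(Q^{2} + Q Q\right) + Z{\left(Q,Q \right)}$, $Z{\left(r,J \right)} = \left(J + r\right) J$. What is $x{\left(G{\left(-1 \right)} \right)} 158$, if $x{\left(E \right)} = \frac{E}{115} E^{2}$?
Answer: $\frac{10112}{115} \approx 87.93$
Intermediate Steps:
$Z{\left(r,J \right)} = J \left(J + r\right)$
$G{\left(Q \right)} = 4 Q^{2}$ ($G{\left(Q \right)} = \left(Q^{2} + Q Q\right) + Q \left(Q + Q\right) = \left(Q^{2} + Q^{2}\right) + Q 2 Q = 2 Q^{2} + 2 Q^{2} = 4 Q^{2}$)
$x{\left(E \right)} = \frac{E^{3}}{115}$ ($x{\left(E \right)} = E \frac{1}{115} E^{2} = \frac{E}{115} E^{2} = \frac{E^{3}}{115}$)
$x{\left(G{\left(-1 \right)} \right)} 158 = \frac{\left(4 \left(-1\right)^{2}\right)^{3}}{115} \cdot 158 = \frac{\left(4 \cdot 1\right)^{3}}{115} \cdot 158 = \frac{4^{3}}{115} \cdot 158 = \frac{1}{115} \cdot 64 \cdot 158 = \frac{64}{115} \cdot 158 = \frac{10112}{115}$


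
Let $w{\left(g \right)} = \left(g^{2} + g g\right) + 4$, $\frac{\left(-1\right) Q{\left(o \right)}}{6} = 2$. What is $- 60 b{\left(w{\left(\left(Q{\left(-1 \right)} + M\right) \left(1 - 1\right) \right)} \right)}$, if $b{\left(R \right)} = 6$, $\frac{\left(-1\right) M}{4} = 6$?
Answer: $-360$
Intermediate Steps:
$M = -24$ ($M = \left(-4\right) 6 = -24$)
$Q{\left(o \right)} = -12$ ($Q{\left(o \right)} = \left(-6\right) 2 = -12$)
$w{\left(g \right)} = 4 + 2 g^{2}$ ($w{\left(g \right)} = \left(g^{2} + g^{2}\right) + 4 = 2 g^{2} + 4 = 4 + 2 g^{2}$)
$- 60 b{\left(w{\left(\left(Q{\left(-1 \right)} + M\right) \left(1 - 1\right) \right)} \right)} = \left(-60\right) 6 = -360$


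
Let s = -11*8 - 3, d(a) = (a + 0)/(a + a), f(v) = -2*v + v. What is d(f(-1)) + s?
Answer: -181/2 ≈ -90.500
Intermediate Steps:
f(v) = -v
d(a) = ½ (d(a) = a/((2*a)) = a*(1/(2*a)) = ½)
s = -91 (s = -88 - 3 = -91)
d(f(-1)) + s = ½ - 91 = -181/2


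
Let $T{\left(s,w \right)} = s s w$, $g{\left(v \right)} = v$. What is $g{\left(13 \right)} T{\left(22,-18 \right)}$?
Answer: $-113256$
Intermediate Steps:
$T{\left(s,w \right)} = w s^{2}$ ($T{\left(s,w \right)} = s^{2} w = w s^{2}$)
$g{\left(13 \right)} T{\left(22,-18 \right)} = 13 \left(- 18 \cdot 22^{2}\right) = 13 \left(\left(-18\right) 484\right) = 13 \left(-8712\right) = -113256$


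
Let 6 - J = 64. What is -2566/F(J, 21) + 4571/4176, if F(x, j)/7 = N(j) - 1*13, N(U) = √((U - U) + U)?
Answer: 36009641/1081584 + 1283*√21/518 ≈ 44.644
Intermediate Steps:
J = -58 (J = 6 - 1*64 = 6 - 64 = -58)
N(U) = √U (N(U) = √(0 + U) = √U)
F(x, j) = -91 + 7*√j (F(x, j) = 7*(√j - 1*13) = 7*(√j - 13) = 7*(-13 + √j) = -91 + 7*√j)
-2566/F(J, 21) + 4571/4176 = -2566/(-91 + 7*√21) + 4571/4176 = 4571/4176 - 2566/(-91 + 7*√21)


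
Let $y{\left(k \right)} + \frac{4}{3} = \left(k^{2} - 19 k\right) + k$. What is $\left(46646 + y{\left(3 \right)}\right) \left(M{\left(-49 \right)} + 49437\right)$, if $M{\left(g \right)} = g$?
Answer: $\frac{6904393012}{3} \approx 2.3015 \cdot 10^{9}$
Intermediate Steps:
$y{\left(k \right)} = - \frac{4}{3} + k^{2} - 18 k$ ($y{\left(k \right)} = - \frac{4}{3} + \left(\left(k^{2} - 19 k\right) + k\right) = - \frac{4}{3} + \left(k^{2} - 18 k\right) = - \frac{4}{3} + k^{2} - 18 k$)
$\left(46646 + y{\left(3 \right)}\right) \left(M{\left(-49 \right)} + 49437\right) = \left(46646 - \left(\frac{166}{3} - 9\right)\right) \left(-49 + 49437\right) = \left(46646 - \frac{139}{3}\right) 49388 = \frac{139799}{3} \cdot 49388 = \frac{6904393012}{3}$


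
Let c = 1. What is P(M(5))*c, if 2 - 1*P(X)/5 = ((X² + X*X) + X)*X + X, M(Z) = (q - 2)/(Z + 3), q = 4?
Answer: 265/32 ≈ 8.2813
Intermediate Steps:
M(Z) = 2/(3 + Z) (M(Z) = (4 - 2)/(Z + 3) = 2/(3 + Z))
P(X) = 10 - 5*X - 5*X*(X + 2*X²) (P(X) = 10 - 5*(((X² + X*X) + X)*X + X) = 10 - 5*(((X² + X²) + X)*X + X) = 10 - 5*((2*X² + X)*X + X) = 10 - 5*((X + 2*X²)*X + X) = 10 - 5*(X*(X + 2*X²) + X) = 10 - 5*(X + X*(X + 2*X²)) = 10 + (-5*X - 5*X*(X + 2*X²)) = 10 - 5*X - 5*X*(X + 2*X²))
P(M(5))*c = (10 - 10*8/(3 + 5)³ - 10/(3 + 5) - 5*4/(3 + 5)²)*1 = (10 - 10*(2/8)³ - 10/8 - 5*(2/8)²)*1 = (10 - 10*(2*(⅛))³ - 10/8 - 5*(2*(⅛))²)*1 = (10 - 10*(¼)³ - 5*¼ - 5*(¼)²)*1 = (10 - 10*1/64 - 5/4 - 5*1/16)*1 = (10 - 5/32 - 5/4 - 5/16)*1 = (265/32)*1 = 265/32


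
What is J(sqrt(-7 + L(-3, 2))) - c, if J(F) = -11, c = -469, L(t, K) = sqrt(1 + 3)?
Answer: 458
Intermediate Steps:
L(t, K) = 2 (L(t, K) = sqrt(4) = 2)
J(sqrt(-7 + L(-3, 2))) - c = -11 - 1*(-469) = -11 + 469 = 458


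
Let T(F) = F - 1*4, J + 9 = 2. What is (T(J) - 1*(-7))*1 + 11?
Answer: 7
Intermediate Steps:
J = -7 (J = -9 + 2 = -7)
T(F) = -4 + F (T(F) = F - 4 = -4 + F)
(T(J) - 1*(-7))*1 + 11 = ((-4 - 7) - 1*(-7))*1 + 11 = (-11 + 7)*1 + 11 = -4*1 + 11 = -4 + 11 = 7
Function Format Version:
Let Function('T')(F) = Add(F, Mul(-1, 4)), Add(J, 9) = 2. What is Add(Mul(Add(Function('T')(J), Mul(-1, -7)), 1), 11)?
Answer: 7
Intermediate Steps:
J = -7 (J = Add(-9, 2) = -7)
Function('T')(F) = Add(-4, F) (Function('T')(F) = Add(F, -4) = Add(-4, F))
Add(Mul(Add(Function('T')(J), Mul(-1, -7)), 1), 11) = Add(Mul(Add(Add(-4, -7), Mul(-1, -7)), 1), 11) = Add(Mul(Add(-11, 7), 1), 11) = Add(Mul(-4, 1), 11) = Add(-4, 11) = 7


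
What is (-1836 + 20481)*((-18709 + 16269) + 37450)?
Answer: 652761450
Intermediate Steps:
(-1836 + 20481)*((-18709 + 16269) + 37450) = 18645*(-2440 + 37450) = 18645*35010 = 652761450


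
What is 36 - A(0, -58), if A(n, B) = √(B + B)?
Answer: 36 - 2*I*√29 ≈ 36.0 - 10.77*I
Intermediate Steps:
A(n, B) = √2*√B (A(n, B) = √(2*B) = √2*√B)
36 - A(0, -58) = 36 - √2*√(-58) = 36 - √2*I*√58 = 36 - 2*I*√29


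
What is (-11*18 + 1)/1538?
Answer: -197/1538 ≈ -0.12809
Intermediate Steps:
(-11*18 + 1)/1538 = (-198 + 1)*(1/1538) = -197*1/1538 = -197/1538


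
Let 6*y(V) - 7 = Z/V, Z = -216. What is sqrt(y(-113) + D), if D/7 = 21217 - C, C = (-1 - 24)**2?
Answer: sqrt(66261373242)/678 ≈ 379.67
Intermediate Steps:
y(V) = 7/6 - 36/V (y(V) = 7/6 + (-216/V)/6 = 7/6 - 36/V)
C = 625 (C = (-25)**2 = 625)
D = 144144 (D = 7*(21217 - 1*625) = 7*(21217 - 625) = 7*20592 = 144144)
sqrt(y(-113) + D) = sqrt((7/6 - 36/(-113)) + 144144) = sqrt((7/6 - 36*(-1/113)) + 144144) = sqrt((7/6 + 36/113) + 144144) = sqrt(1007/678 + 144144) = sqrt(97730639/678) = sqrt(66261373242)/678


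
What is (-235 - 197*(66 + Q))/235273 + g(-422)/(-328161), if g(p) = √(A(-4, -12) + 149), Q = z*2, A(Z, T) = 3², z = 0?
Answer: -13237/235273 - √158/328161 ≈ -0.056301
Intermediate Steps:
A(Z, T) = 9
Q = 0 (Q = 0*2 = 0)
g(p) = √158 (g(p) = √(9 + 149) = √158)
(-235 - 197*(66 + Q))/235273 + g(-422)/(-328161) = (-235 - 197*(66 + 0))/235273 + √158/(-328161) = (-235 - 197*66)*(1/235273) + √158*(-1/328161) = (-235 - 13002)*(1/235273) - √158/328161 = -13237*1/235273 - √158/328161 = -13237/235273 - √158/328161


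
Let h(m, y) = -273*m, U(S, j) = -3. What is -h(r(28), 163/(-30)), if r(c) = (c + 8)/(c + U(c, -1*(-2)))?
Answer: 9828/25 ≈ 393.12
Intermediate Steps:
r(c) = (8 + c)/(-3 + c) (r(c) = (c + 8)/(c - 3) = (8 + c)/(-3 + c))
-h(r(28), 163/(-30)) = -(-273)*(8 + 28)/(-3 + 28) = -(-273)*36/25 = -1*(-9828/25) = 9828/25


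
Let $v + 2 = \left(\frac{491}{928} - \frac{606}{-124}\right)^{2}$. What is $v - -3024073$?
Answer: $\frac{2502738856912473}{827597824} \approx 3.0241 \cdot 10^{6}$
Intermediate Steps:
$v = \frac{22622495321}{827597824}$ ($v = -2 + \left(\frac{491}{928} - \frac{606}{-124}\right)^{2} = -2 + \left(491 \cdot \frac{1}{928} - - \frac{303}{62}\right)^{2} = -2 + \left(\frac{491}{928} + \frac{303}{62}\right)^{2} = -2 + \left(\frac{155813}{28768}\right)^{2} = -2 + \frac{24277690969}{827597824} = \frac{22622495321}{827597824} \approx 27.335$)
$v - -3024073 = \frac{22622495321}{827597824} - -3024073 = \frac{22622495321}{827597824} + 3024073 = \frac{2502738856912473}{827597824}$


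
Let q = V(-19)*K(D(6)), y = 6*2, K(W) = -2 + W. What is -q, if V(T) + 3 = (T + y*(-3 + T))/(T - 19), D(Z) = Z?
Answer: -338/19 ≈ -17.789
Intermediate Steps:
y = 12
V(T) = -3 + (-36 + 13*T)/(-19 + T) (V(T) = -3 + (T + 12*(-3 + T))/(T - 19) = -3 + (T + (-36 + 12*T))/(-19 + T) = -3 + (-36 + 13*T)/(-19 + T))
q = 338/19 (q = ((21 + 10*(-19))/(-19 - 19))*(-2 + 6) = ((21 - 190)/(-38))*4 = -1/38*(-169)*4 = (169/38)*4 = 338/19 ≈ 17.789)
-q = -1*338/19 = -338/19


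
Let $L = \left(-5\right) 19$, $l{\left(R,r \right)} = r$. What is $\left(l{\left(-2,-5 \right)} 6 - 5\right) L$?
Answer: $3325$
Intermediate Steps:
$L = -95$
$\left(l{\left(-2,-5 \right)} 6 - 5\right) L = \left(\left(-5\right) 6 - 5\right) \left(-95\right) = \left(-30 - 5\right) \left(-95\right) = \left(-35\right) \left(-95\right) = 3325$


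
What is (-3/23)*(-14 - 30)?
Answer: 132/23 ≈ 5.7391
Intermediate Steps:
(-3/23)*(-14 - 30) = -3*1/23*(-44) = -3/23*(-44) = 132/23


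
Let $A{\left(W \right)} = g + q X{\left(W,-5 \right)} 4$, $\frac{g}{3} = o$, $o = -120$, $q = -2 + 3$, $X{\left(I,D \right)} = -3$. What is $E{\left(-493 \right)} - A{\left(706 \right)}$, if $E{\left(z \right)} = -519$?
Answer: $-147$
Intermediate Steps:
$q = 1$
$g = -360$ ($g = 3 \left(-120\right) = -360$)
$A{\left(W \right)} = -372$ ($A{\left(W \right)} = -360 + 1 \left(-3\right) 4 = -360 - 12 = -372$)
$E{\left(-493 \right)} - A{\left(706 \right)} = -519 - -372 = -519 + 372 = -147$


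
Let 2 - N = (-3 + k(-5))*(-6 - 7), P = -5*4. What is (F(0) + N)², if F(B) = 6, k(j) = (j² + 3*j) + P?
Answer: 25921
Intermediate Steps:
P = -20
k(j) = -20 + j² + 3*j (k(j) = (j² + 3*j) - 20 = -20 + j² + 3*j)
N = -167 (N = 2 - (-3 + (-20 + (-5)² + 3*(-5)))*(-6 - 7) = 2 - (-3 + (-20 + 25 - 15))*(-13) = 2 - (-3 - 10)*(-13) = 2 - (-13)*(-13) = 2 - 1*169 = 2 - 169 = -167)
(F(0) + N)² = (6 - 167)² = (-161)² = 25921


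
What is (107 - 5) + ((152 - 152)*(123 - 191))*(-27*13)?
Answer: 102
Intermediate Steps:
(107 - 5) + ((152 - 152)*(123 - 191))*(-27*13) = 102 + (0*(-68))*(-351) = 102 + 0*(-351) = 102 + 0 = 102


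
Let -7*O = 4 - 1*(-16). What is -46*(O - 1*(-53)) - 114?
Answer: -16944/7 ≈ -2420.6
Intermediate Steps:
O = -20/7 (O = -(4 - 1*(-16))/7 = -(4 + 16)/7 = -⅐*20 = -20/7 ≈ -2.8571)
-46*(O - 1*(-53)) - 114 = -46*(-20/7 - 1*(-53)) - 114 = -46*(-20/7 + 53) - 114 = -46*351/7 - 114 = -16146/7 - 114 = -16944/7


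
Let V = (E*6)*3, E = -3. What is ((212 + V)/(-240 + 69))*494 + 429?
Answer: -247/9 ≈ -27.444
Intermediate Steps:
V = -54 (V = -3*6*3 = -18*3 = -54)
((212 + V)/(-240 + 69))*494 + 429 = ((212 - 54)/(-240 + 69))*494 + 429 = (158/(-171))*494 + 429 = (158*(-1/171))*494 + 429 = -158/171*494 + 429 = -4108/9 + 429 = -247/9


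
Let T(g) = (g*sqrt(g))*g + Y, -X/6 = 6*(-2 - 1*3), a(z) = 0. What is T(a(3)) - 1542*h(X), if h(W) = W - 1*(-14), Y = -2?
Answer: -299150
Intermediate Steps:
X = 180 (X = -36*(-2 - 1*3) = -36*(-2 - 3) = -36*(-5) = -6*(-30) = 180)
h(W) = 14 + W (h(W) = W + 14 = 14 + W)
T(g) = -2 + g**(5/2) (T(g) = (g*sqrt(g))*g - 2 = g**(3/2)*g - 2 = g**(5/2) - 2 = -2 + g**(5/2))
T(a(3)) - 1542*h(X) = (-2 + 0**(5/2)) - 1542*(14 + 180) = (-2 + 0) - 1542*194 = -2 - 299148 = -299150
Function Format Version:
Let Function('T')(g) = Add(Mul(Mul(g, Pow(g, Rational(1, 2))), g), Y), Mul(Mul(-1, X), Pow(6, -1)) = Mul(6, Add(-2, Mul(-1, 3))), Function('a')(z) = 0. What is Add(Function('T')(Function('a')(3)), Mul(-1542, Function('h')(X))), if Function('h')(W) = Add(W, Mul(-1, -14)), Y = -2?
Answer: -299150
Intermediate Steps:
X = 180 (X = Mul(-6, Mul(6, Add(-2, Mul(-1, 3)))) = Mul(-6, Mul(6, Add(-2, -3))) = Mul(-6, Mul(6, -5)) = Mul(-6, -30) = 180)
Function('h')(W) = Add(14, W) (Function('h')(W) = Add(W, 14) = Add(14, W))
Function('T')(g) = Add(-2, Pow(g, Rational(5, 2))) (Function('T')(g) = Add(Mul(Mul(g, Pow(g, Rational(1, 2))), g), -2) = Add(Mul(Pow(g, Rational(3, 2)), g), -2) = Add(Pow(g, Rational(5, 2)), -2) = Add(-2, Pow(g, Rational(5, 2))))
Add(Function('T')(Function('a')(3)), Mul(-1542, Function('h')(X))) = Add(Add(-2, Pow(0, Rational(5, 2))), Mul(-1542, Add(14, 180))) = Add(Add(-2, 0), Mul(-1542, 194)) = Add(-2, -299148) = -299150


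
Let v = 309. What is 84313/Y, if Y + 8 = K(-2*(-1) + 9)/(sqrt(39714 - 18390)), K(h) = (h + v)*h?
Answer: 449472603/344552 + 4637215*sqrt(5331)/86138 ≈ 5235.2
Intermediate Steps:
K(h) = h*(309 + h) (K(h) = (h + 309)*h = (309 + h)*h = h*(309 + h))
Y = -8 + 1760*sqrt(5331)/5331 (Y = -8 + ((-2*(-1) + 9)*(309 + (-2*(-1) + 9)))/(sqrt(39714 - 18390)) = -8 + ((2 + 9)*(309 + (2 + 9)))/(sqrt(21324)) = -8 + (11*(309 + 11))/((2*sqrt(5331))) = -8 + (11*320)*(sqrt(5331)/10662) = -8 + 3520*(sqrt(5331)/10662) = -8 + 1760*sqrt(5331)/5331 ≈ 16.105)
84313/Y = 84313/(-8 + 1760*sqrt(5331)/5331)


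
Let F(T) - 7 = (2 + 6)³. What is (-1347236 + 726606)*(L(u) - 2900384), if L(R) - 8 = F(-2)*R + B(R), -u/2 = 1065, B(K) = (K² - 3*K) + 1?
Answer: -333554490350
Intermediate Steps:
B(K) = 1 + K² - 3*K
u = -2130 (u = -2*1065 = -2130)
F(T) = 519 (F(T) = 7 + (2 + 6)³ = 7 + 8³ = 7 + 512 = 519)
L(R) = 9 + R² + 516*R (L(R) = 8 + (519*R + (1 + R² - 3*R)) = 8 + (1 + R² + 516*R) = 9 + R² + 516*R)
(-1347236 + 726606)*(L(u) - 2900384) = (-1347236 + 726606)*((9 + (-2130)² + 516*(-2130)) - 2900384) = -620630*((9 + 4536900 - 1099080) - 2900384) = -620630*(3437829 - 2900384) = -620630*537445 = -333554490350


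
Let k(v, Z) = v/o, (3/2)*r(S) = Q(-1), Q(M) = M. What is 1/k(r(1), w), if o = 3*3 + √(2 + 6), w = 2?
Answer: -27/2 - 3*√2 ≈ -17.743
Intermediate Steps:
r(S) = -⅔ (r(S) = (⅔)*(-1) = -⅔)
o = 9 + 2*√2 (o = 9 + √8 = 9 + 2*√2 ≈ 11.828)
k(v, Z) = v/(9 + 2*√2)
1/k(r(1), w) = 1/((9/73)*(-⅔) - 2/73*(-⅔)*√2) = 1/(-6/73 + 4*√2/219)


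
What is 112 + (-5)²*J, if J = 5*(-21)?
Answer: -2513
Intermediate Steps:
J = -105
112 + (-5)²*J = 112 + (-5)²*(-105) = 112 + 25*(-105) = 112 - 2625 = -2513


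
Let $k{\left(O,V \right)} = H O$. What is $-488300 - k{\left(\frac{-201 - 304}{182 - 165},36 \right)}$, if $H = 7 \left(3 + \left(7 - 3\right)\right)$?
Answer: $- \frac{8276355}{17} \approx -4.8684 \cdot 10^{5}$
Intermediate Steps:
$H = 49$ ($H = 7 \left(3 + 4\right) = 7 \cdot 7 = 49$)
$k{\left(O,V \right)} = 49 O$
$-488300 - k{\left(\frac{-201 - 304}{182 - 165},36 \right)} = -488300 - 49 \frac{-201 - 304}{182 - 165} = -488300 - 49 \left(- \frac{505}{17}\right) = -488300 - - \frac{24745}{17} = -488300 + \frac{24745}{17} = - \frac{8276355}{17}$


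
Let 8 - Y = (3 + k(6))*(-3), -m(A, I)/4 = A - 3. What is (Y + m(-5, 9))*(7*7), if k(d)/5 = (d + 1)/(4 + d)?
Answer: 5831/2 ≈ 2915.5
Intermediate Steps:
k(d) = 5*(1 + d)/(4 + d) (k(d) = 5*((d + 1)/(4 + d)) = 5*((1 + d)/(4 + d)) = 5*(1 + d)/(4 + d))
m(A, I) = 12 - 4*A (m(A, I) = -4*(A - 3) = -4*(-3 + A) = 12 - 4*A)
Y = 55/2 (Y = 8 - (3 + 5*(1 + 6)/(4 + 6))*(-3) = 8 - (3 + 5*7/10)*(-3) = 8 - (3 + 5*(⅒)*7)*(-3) = 8 - (3 + 7/2)*(-3) = 8 - 13*(-3)/2 = 8 - 1*(-39/2) = 8 + 39/2 = 55/2 ≈ 27.500)
(Y + m(-5, 9))*(7*7) = (55/2 + (12 - 4*(-5)))*(7*7) = (55/2 + (12 + 20))*49 = (55/2 + 32)*49 = (119/2)*49 = 5831/2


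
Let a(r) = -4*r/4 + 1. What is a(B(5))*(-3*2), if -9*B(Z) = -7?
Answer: -4/3 ≈ -1.3333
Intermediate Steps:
B(Z) = 7/9 (B(Z) = -⅑*(-7) = 7/9)
a(r) = 1 - r (a(r) = -4*r/4 + 1 = -r + 1 = 1 - r)
a(B(5))*(-3*2) = (1 - 1*7/9)*(-3*2) = (1 - 7/9)*(-6) = (2/9)*(-6) = -4/3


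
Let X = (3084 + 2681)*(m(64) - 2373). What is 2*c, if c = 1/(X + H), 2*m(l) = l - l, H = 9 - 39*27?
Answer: -2/13681389 ≈ -1.4618e-7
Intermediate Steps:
H = -1044 (H = 9 - 1053 = -1044)
m(l) = 0 (m(l) = (l - l)/2 = (1/2)*0 = 0)
X = -13680345 (X = (3084 + 2681)*(0 - 2373) = 5765*(-2373) = -13680345)
c = -1/13681389 (c = 1/(-13680345 - 1044) = 1/(-13681389) = -1/13681389 ≈ -7.3092e-8)
2*c = 2*(-1/13681389) = -2/13681389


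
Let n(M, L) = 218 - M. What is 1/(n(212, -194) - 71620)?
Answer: -1/71614 ≈ -1.3964e-5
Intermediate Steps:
1/(n(212, -194) - 71620) = 1/((218 - 1*212) - 71620) = 1/((218 - 212) - 71620) = 1/(6 - 71620) = 1/(-71614) = -1/71614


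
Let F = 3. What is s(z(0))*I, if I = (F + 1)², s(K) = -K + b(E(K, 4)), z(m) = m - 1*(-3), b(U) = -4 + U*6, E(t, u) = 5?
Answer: 368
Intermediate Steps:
b(U) = -4 + 6*U
z(m) = 3 + m (z(m) = m + 3 = 3 + m)
s(K) = 26 - K (s(K) = -K + (-4 + 6*5) = -K + (-4 + 30) = -K + 26 = 26 - K)
I = 16 (I = (3 + 1)² = 4² = 16)
s(z(0))*I = (26 - (3 + 0))*16 = (26 - 1*3)*16 = (26 - 3)*16 = 23*16 = 368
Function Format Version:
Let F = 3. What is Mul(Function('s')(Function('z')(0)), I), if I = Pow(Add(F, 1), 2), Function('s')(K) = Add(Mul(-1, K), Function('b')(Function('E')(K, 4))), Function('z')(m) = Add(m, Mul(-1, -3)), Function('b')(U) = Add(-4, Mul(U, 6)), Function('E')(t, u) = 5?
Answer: 368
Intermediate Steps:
Function('b')(U) = Add(-4, Mul(6, U))
Function('z')(m) = Add(3, m) (Function('z')(m) = Add(m, 3) = Add(3, m))
Function('s')(K) = Add(26, Mul(-1, K)) (Function('s')(K) = Add(Mul(-1, K), Add(-4, Mul(6, 5))) = Add(Mul(-1, K), Add(-4, 30)) = Add(Mul(-1, K), 26) = Add(26, Mul(-1, K)))
I = 16 (I = Pow(Add(3, 1), 2) = Pow(4, 2) = 16)
Mul(Function('s')(Function('z')(0)), I) = Mul(Add(26, Mul(-1, Add(3, 0))), 16) = Mul(Add(26, Mul(-1, 3)), 16) = Mul(Add(26, -3), 16) = Mul(23, 16) = 368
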